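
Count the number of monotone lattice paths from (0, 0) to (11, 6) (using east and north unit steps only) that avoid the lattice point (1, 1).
Number of paths = 6370

Total paths from (0, 0) to (11, 6): C(17, 11) = 12376. Paths through (1, 1): (paths (0, 0) → (1, 1)) × (paths (1, 1) → (11, 6)) = C(2, 1) · C(15, 10) = 2 · 3003 = 6006. Avoidance count = 12376 − 6006 = 6370.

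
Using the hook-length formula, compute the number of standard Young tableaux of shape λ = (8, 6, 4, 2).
# SYT of shape (8, 6, 4, 2) = 55099278

Hook-length formula: f^λ = n! / Π hook(c), product over all cells c of the Young diagram. For λ = (8, 6, 4, 2), n = 20 boxes. Hook lengths by row (left-to-right, top-to-bottom): [11, 10, 8, 7, 5, 4, 2, 1]; [8, 7, 5, 4, 2, 1]; [5, 4, 2, 1]; [2, 1]. Product of hooks = 44154880000. So f^λ = 20! / 44154880000 = 2432902008176640000 / 44154880000 = 55099278.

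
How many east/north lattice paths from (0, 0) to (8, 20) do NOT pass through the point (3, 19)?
Number of paths = 3098865

Total paths from (0, 0) to (8, 20): C(28, 8) = 3108105. Paths through (3, 19): (paths (0, 0) → (3, 19)) × (paths (3, 19) → (8, 20)) = C(22, 3) · C(6, 5) = 1540 · 6 = 9240. Avoidance count = 3108105 − 9240 = 3098865.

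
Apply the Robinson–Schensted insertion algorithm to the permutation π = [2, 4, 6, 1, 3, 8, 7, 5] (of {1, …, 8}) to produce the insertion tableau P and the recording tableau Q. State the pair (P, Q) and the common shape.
P = [1, 3, 5, 7] / [2, 4, 6] / [8];  Q = [1, 2, 3, 6] / [4, 5, 7] / [8];  common shape = (4, 3, 1)

Row-insert the values π_1, π_2, … into P one at a time, bumping the leftmost entry strictly greater than the inserted value down to the next row. The recording tableau Q records, in position (i, j), the step at which that cell was added to P.
  Insert 2 (step 1): P = [2];  Q = [1]
  Insert 4 (step 2): P = [2, 4];  Q = [1, 2]
  Insert 6 (step 3): P = [2, 4, 6];  Q = [1, 2, 3]
  Insert 1 (step 4): P = [1, 4, 6] / [2];  Q = [1, 2, 3] / [4]
  Insert 3 (step 5): P = [1, 3, 6] / [2, 4];  Q = [1, 2, 3] / [4, 5]
  Insert 8 (step 6): P = [1, 3, 6, 8] / [2, 4];  Q = [1, 2, 3, 6] / [4, 5]
  Insert 7 (step 7): P = [1, 3, 6, 7] / [2, 4, 8];  Q = [1, 2, 3, 6] / [4, 5, 7]
  Insert 5 (step 8): P = [1, 3, 5, 7] / [2, 4, 6] / [8];  Q = [1, 2, 3, 6] / [4, 5, 7] / [8]
Final shape: (4, 3, 1).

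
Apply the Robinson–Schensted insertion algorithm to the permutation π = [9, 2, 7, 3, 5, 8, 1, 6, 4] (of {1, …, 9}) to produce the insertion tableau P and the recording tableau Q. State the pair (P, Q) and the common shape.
P = [1, 3, 4, 6] / [2, 5] / [7, 8] / [9];  Q = [1, 3, 5, 6] / [2, 8] / [4, 9] / [7];  common shape = (4, 2, 2, 1)

Row-insert the values π_1, π_2, … into P one at a time, bumping the leftmost entry strictly greater than the inserted value down to the next row. The recording tableau Q records, in position (i, j), the step at which that cell was added to P.
  Insert 9 (step 1): P = [9];  Q = [1]
  Insert 2 (step 2): P = [2] / [9];  Q = [1] / [2]
  Insert 7 (step 3): P = [2, 7] / [9];  Q = [1, 3] / [2]
  Insert 3 (step 4): P = [2, 3] / [7] / [9];  Q = [1, 3] / [2] / [4]
  Insert 5 (step 5): P = [2, 3, 5] / [7] / [9];  Q = [1, 3, 5] / [2] / [4]
  Insert 8 (step 6): P = [2, 3, 5, 8] / [7] / [9];  Q = [1, 3, 5, 6] / [2] / [4]
  Insert 1 (step 7): P = [1, 3, 5, 8] / [2] / [7] / [9];  Q = [1, 3, 5, 6] / [2] / [4] / [7]
  Insert 6 (step 8): P = [1, 3, 5, 6] / [2, 8] / [7] / [9];  Q = [1, 3, 5, 6] / [2, 8] / [4] / [7]
  Insert 4 (step 9): P = [1, 3, 4, 6] / [2, 5] / [7, 8] / [9];  Q = [1, 3, 5, 6] / [2, 8] / [4, 9] / [7]
Final shape: (4, 2, 2, 1).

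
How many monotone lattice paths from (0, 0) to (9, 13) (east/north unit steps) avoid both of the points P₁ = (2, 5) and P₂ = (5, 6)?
Number of paths = 237545

Inclusion–exclusion. Total paths: C(22, 9) = 497420. Through P₁: C(7, 2)·C(15, 7) = 135135. Through P₂: C(11, 5)·C(11, 4) = 152460. Since P₁ is strictly southwest of P₂, a monotone path through both must visit P₁ then P₂; paths through both = C(7, 2)·C(4, 3)·C(11, 4) = 27720. Avoid both = 497420 − 135135 − 152460 + 27720 = 237545.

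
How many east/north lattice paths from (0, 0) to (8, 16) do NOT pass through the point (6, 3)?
Number of paths = 726651

Total paths from (0, 0) to (8, 16): C(24, 8) = 735471. Paths through (6, 3): (paths (0, 0) → (6, 3)) × (paths (6, 3) → (8, 16)) = C(9, 6) · C(15, 2) = 84 · 105 = 8820. Avoidance count = 735471 − 8820 = 726651.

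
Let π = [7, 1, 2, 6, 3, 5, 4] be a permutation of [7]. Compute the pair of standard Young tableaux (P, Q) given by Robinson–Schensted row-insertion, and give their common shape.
P = [1, 2, 3, 4] / [5] / [6] / [7];  Q = [1, 3, 4, 6] / [2] / [5] / [7];  common shape = (4, 1, 1, 1)

Row-insert the values π_1, π_2, … into P one at a time, bumping the leftmost entry strictly greater than the inserted value down to the next row. The recording tableau Q records, in position (i, j), the step at which that cell was added to P.
  Insert 7 (step 1): P = [7];  Q = [1]
  Insert 1 (step 2): P = [1] / [7];  Q = [1] / [2]
  Insert 2 (step 3): P = [1, 2] / [7];  Q = [1, 3] / [2]
  Insert 6 (step 4): P = [1, 2, 6] / [7];  Q = [1, 3, 4] / [2]
  Insert 3 (step 5): P = [1, 2, 3] / [6] / [7];  Q = [1, 3, 4] / [2] / [5]
  Insert 5 (step 6): P = [1, 2, 3, 5] / [6] / [7];  Q = [1, 3, 4, 6] / [2] / [5]
  Insert 4 (step 7): P = [1, 2, 3, 4] / [5] / [6] / [7];  Q = [1, 3, 4, 6] / [2] / [5] / [7]
Final shape: (4, 1, 1, 1).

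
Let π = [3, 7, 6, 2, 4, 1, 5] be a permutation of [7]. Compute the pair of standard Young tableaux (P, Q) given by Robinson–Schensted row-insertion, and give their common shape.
P = [1, 4, 5] / [2, 6] / [3] / [7];  Q = [1, 2, 7] / [3, 5] / [4] / [6];  common shape = (3, 2, 1, 1)

Row-insert the values π_1, π_2, … into P one at a time, bumping the leftmost entry strictly greater than the inserted value down to the next row. The recording tableau Q records, in position (i, j), the step at which that cell was added to P.
  Insert 3 (step 1): P = [3];  Q = [1]
  Insert 7 (step 2): P = [3, 7];  Q = [1, 2]
  Insert 6 (step 3): P = [3, 6] / [7];  Q = [1, 2] / [3]
  Insert 2 (step 4): P = [2, 6] / [3] / [7];  Q = [1, 2] / [3] / [4]
  Insert 4 (step 5): P = [2, 4] / [3, 6] / [7];  Q = [1, 2] / [3, 5] / [4]
  Insert 1 (step 6): P = [1, 4] / [2, 6] / [3] / [7];  Q = [1, 2] / [3, 5] / [4] / [6]
  Insert 5 (step 7): P = [1, 4, 5] / [2, 6] / [3] / [7];  Q = [1, 2, 7] / [3, 5] / [4] / [6]
Final shape: (3, 2, 1, 1).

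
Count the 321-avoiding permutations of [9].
C_9 = 4862

These 321-avoiding permutations are counted by the Catalan number C_n = (1/(n + 1)) · C(2n, n). For n = 9: C_9 = (1/10) · C(18, 9) = 48620/10 = 4862.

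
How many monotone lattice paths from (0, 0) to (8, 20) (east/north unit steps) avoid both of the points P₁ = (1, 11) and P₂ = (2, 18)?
Number of paths = 2968193

Inclusion–exclusion. Total paths: C(28, 8) = 3108105. Through P₁: C(12, 1)·C(16, 7) = 137280. Through P₂: C(20, 2)·C(8, 6) = 5320. Since P₁ is strictly southwest of P₂, a monotone path through both must visit P₁ then P₂; paths through both = C(12, 1)·C(8, 1)·C(8, 6) = 2688. Avoid both = 3108105 − 137280 − 5320 + 2688 = 2968193.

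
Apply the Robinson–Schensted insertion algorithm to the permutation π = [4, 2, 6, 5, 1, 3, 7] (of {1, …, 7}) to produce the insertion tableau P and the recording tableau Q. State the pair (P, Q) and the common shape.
P = [1, 3, 7] / [2, 5] / [4, 6];  Q = [1, 3, 7] / [2, 4] / [5, 6];  common shape = (3, 2, 2)

Row-insert the values π_1, π_2, … into P one at a time, bumping the leftmost entry strictly greater than the inserted value down to the next row. The recording tableau Q records, in position (i, j), the step at which that cell was added to P.
  Insert 4 (step 1): P = [4];  Q = [1]
  Insert 2 (step 2): P = [2] / [4];  Q = [1] / [2]
  Insert 6 (step 3): P = [2, 6] / [4];  Q = [1, 3] / [2]
  Insert 5 (step 4): P = [2, 5] / [4, 6];  Q = [1, 3] / [2, 4]
  Insert 1 (step 5): P = [1, 5] / [2, 6] / [4];  Q = [1, 3] / [2, 4] / [5]
  Insert 3 (step 6): P = [1, 3] / [2, 5] / [4, 6];  Q = [1, 3] / [2, 4] / [5, 6]
  Insert 7 (step 7): P = [1, 3, 7] / [2, 5] / [4, 6];  Q = [1, 3, 7] / [2, 4] / [5, 6]
Final shape: (3, 2, 2).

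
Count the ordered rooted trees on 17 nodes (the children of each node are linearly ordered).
C_16 = 35357670

These ordered rooted trees are counted by the Catalan number C_n = (1/(n + 1)) · C(2n, n). For n = 16: C_16 = (1/17) · C(32, 16) = 601080390/17 = 35357670.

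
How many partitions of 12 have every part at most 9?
p(12, parts ≤ 9) = 73

Partitions of 12 with all parts ≤ 9: 9+3, 9+2+1, 9+1+1+1, 8+4, 8+3+1, 8+2+2, 8+2+1+1, 8+1+1+1+1, 7+5, 7+4+1, 7+3+2, 7+3+1+1, 7+2+2+1, 7+2+1+1+1, 7+1+1+1+1+1, 6+6, 6+5+1, 6+4+2, 6+4+1+1, 6+3+3, 6+3+2+1, 6+3+1+1+1, 6+2+2+2, 6+2+2+1+1, 6+2+1+1+1+1, 6+1+1+1+1+1+1, 5+5+2, 5+5+1+1, 5+4+3, 5+4+2+1, … (73 total). Count = 73.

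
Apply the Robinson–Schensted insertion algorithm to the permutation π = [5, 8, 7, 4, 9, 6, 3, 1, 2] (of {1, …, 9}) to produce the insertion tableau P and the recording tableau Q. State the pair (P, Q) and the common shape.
P = [1, 2, 9] / [3, 6] / [4, 7] / [5] / [8];  Q = [1, 2, 5] / [3, 6] / [4, 9] / [7] / [8];  common shape = (3, 2, 2, 1, 1)

Row-insert the values π_1, π_2, … into P one at a time, bumping the leftmost entry strictly greater than the inserted value down to the next row. The recording tableau Q records, in position (i, j), the step at which that cell was added to P.
  Insert 5 (step 1): P = [5];  Q = [1]
  Insert 8 (step 2): P = [5, 8];  Q = [1, 2]
  Insert 7 (step 3): P = [5, 7] / [8];  Q = [1, 2] / [3]
  Insert 4 (step 4): P = [4, 7] / [5] / [8];  Q = [1, 2] / [3] / [4]
  Insert 9 (step 5): P = [4, 7, 9] / [5] / [8];  Q = [1, 2, 5] / [3] / [4]
  Insert 6 (step 6): P = [4, 6, 9] / [5, 7] / [8];  Q = [1, 2, 5] / [3, 6] / [4]
  Insert 3 (step 7): P = [3, 6, 9] / [4, 7] / [5] / [8];  Q = [1, 2, 5] / [3, 6] / [4] / [7]
  Insert 1 (step 8): P = [1, 6, 9] / [3, 7] / [4] / [5] / [8];  Q = [1, 2, 5] / [3, 6] / [4] / [7] / [8]
  Insert 2 (step 9): P = [1, 2, 9] / [3, 6] / [4, 7] / [5] / [8];  Q = [1, 2, 5] / [3, 6] / [4, 9] / [7] / [8]
Final shape: (3, 2, 2, 1, 1).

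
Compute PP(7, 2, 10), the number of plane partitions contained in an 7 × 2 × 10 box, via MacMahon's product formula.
PP(7, 2, 10) = 77364144

Evaluate the triple product over i = 1..7, j = 1..2, k = 1..10. The factors are (2/1) · (3/2) · (4/3) · (5/4) · (6/5) · (7/6) · (8/7) · (9/8) · … (140 factors total). The numerators and denominators telescope so the product is an integer; carrying out the multiplication exactly gives PP(7, 2, 10) = 77364144.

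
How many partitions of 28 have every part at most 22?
p(28, parts ≤ 22) = 3699

Use the recurrence p(n, m) = p(n, m−1) + p(n−m, m): either the largest part is < m (count p(n, m−1)) or the largest part is exactly m (remove one copy of m, count p(n−m, m)). With p(0, ·) = 1 this gives p(28, parts ≤ 22) = 3699. (By conjugating Young diagrams, this also counts partitions of 28 into at most 22 parts.)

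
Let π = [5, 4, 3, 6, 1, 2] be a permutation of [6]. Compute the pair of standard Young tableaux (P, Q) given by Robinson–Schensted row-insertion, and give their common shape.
P = [1, 2] / [3, 6] / [4] / [5];  Q = [1, 4] / [2, 6] / [3] / [5];  common shape = (2, 2, 1, 1)

Row-insert the values π_1, π_2, … into P one at a time, bumping the leftmost entry strictly greater than the inserted value down to the next row. The recording tableau Q records, in position (i, j), the step at which that cell was added to P.
  Insert 5 (step 1): P = [5];  Q = [1]
  Insert 4 (step 2): P = [4] / [5];  Q = [1] / [2]
  Insert 3 (step 3): P = [3] / [4] / [5];  Q = [1] / [2] / [3]
  Insert 6 (step 4): P = [3, 6] / [4] / [5];  Q = [1, 4] / [2] / [3]
  Insert 1 (step 5): P = [1, 6] / [3] / [4] / [5];  Q = [1, 4] / [2] / [3] / [5]
  Insert 2 (step 6): P = [1, 2] / [3, 6] / [4] / [5];  Q = [1, 4] / [2, 6] / [3] / [5]
Final shape: (2, 2, 1, 1).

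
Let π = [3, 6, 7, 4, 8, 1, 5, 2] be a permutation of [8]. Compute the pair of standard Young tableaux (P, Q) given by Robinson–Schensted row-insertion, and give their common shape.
P = [1, 2, 5, 8] / [3, 4] / [6, 7];  Q = [1, 2, 3, 5] / [4, 7] / [6, 8];  common shape = (4, 2, 2)

Row-insert the values π_1, π_2, … into P one at a time, bumping the leftmost entry strictly greater than the inserted value down to the next row. The recording tableau Q records, in position (i, j), the step at which that cell was added to P.
  Insert 3 (step 1): P = [3];  Q = [1]
  Insert 6 (step 2): P = [3, 6];  Q = [1, 2]
  Insert 7 (step 3): P = [3, 6, 7];  Q = [1, 2, 3]
  Insert 4 (step 4): P = [3, 4, 7] / [6];  Q = [1, 2, 3] / [4]
  Insert 8 (step 5): P = [3, 4, 7, 8] / [6];  Q = [1, 2, 3, 5] / [4]
  Insert 1 (step 6): P = [1, 4, 7, 8] / [3] / [6];  Q = [1, 2, 3, 5] / [4] / [6]
  Insert 5 (step 7): P = [1, 4, 5, 8] / [3, 7] / [6];  Q = [1, 2, 3, 5] / [4, 7] / [6]
  Insert 2 (step 8): P = [1, 2, 5, 8] / [3, 4] / [6, 7];  Q = [1, 2, 3, 5] / [4, 7] / [6, 8]
Final shape: (4, 2, 2).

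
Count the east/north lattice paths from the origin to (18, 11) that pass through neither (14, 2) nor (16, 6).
Number of paths = 32982417

Inclusion–exclusion. Total paths: C(29, 18) = 34597290. Through P₁: C(16, 14)·C(13, 4) = 85800. Through P₂: C(22, 16)·C(7, 2) = 1566873. Since P₁ is strictly southwest of P₂, a monotone path through both must visit P₁ then P₂; paths through both = C(16, 14)·C(6, 2)·C(7, 2) = 37800. Avoid both = 34597290 − 85800 − 1566873 + 37800 = 32982417.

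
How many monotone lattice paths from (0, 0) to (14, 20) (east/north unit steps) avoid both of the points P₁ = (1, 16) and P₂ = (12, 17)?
Number of paths = 872977870

Inclusion–exclusion. Total paths: C(34, 14) = 1391975640. Through P₁: C(17, 1)·C(17, 13) = 40460. Through P₂: C(29, 12)·C(5, 2) = 518959350. Since P₁ is strictly southwest of P₂, a monotone path through both must visit P₁ then P₂; paths through both = C(17, 1)·C(12, 11)·C(5, 2) = 2040. Avoid both = 1391975640 − 40460 − 518959350 + 2040 = 872977870.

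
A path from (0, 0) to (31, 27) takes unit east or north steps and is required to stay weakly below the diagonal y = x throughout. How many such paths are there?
Number of paths = 4101918749601365

By the reflection principle (André's argument), the number of monotone paths to (31, 27) with n ≤ m that never go above y = x is C(58, 31) − C(58, 32) = 26252279997448736 − 22150361247847371 = 4101918749601365.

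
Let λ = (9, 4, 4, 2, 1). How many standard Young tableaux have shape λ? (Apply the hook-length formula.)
# SYT of shape (9, 4, 4, 2, 1) = 65116800

Hook-length formula: f^λ = n! / Π hook(c), product over all cells c of the Young diagram. For λ = (9, 4, 4, 2, 1), n = 20 boxes. Hook lengths by row (left-to-right, top-to-bottom): [13, 11, 9, 8, 5, 4, 3, 2, 1]; [7, 5, 3, 2]; [6, 4, 2, 1]; [3, 1]; [1]. Product of hooks = 37362124800. So f^λ = 20! / 37362124800 = 2432902008176640000 / 37362124800 = 65116800.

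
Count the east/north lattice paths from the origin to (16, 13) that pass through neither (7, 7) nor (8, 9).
Number of paths = 43749825

Inclusion–exclusion. Total paths: C(29, 16) = 67863915. Through P₁: C(14, 7)·C(15, 9) = 17177160. Through P₂: C(17, 8)·C(12, 8) = 12033450. Since P₁ is strictly southwest of P₂, a monotone path through both must visit P₁ then P₂; paths through both = C(14, 7)·C(3, 1)·C(12, 8) = 5096520. Avoid both = 67863915 − 17177160 − 12033450 + 5096520 = 43749825.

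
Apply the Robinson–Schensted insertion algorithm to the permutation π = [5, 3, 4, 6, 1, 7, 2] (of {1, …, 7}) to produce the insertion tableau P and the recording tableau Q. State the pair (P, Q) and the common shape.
P = [1, 2, 6, 7] / [3, 4] / [5];  Q = [1, 3, 4, 6] / [2, 7] / [5];  common shape = (4, 2, 1)

Row-insert the values π_1, π_2, … into P one at a time, bumping the leftmost entry strictly greater than the inserted value down to the next row. The recording tableau Q records, in position (i, j), the step at which that cell was added to P.
  Insert 5 (step 1): P = [5];  Q = [1]
  Insert 3 (step 2): P = [3] / [5];  Q = [1] / [2]
  Insert 4 (step 3): P = [3, 4] / [5];  Q = [1, 3] / [2]
  Insert 6 (step 4): P = [3, 4, 6] / [5];  Q = [1, 3, 4] / [2]
  Insert 1 (step 5): P = [1, 4, 6] / [3] / [5];  Q = [1, 3, 4] / [2] / [5]
  Insert 7 (step 6): P = [1, 4, 6, 7] / [3] / [5];  Q = [1, 3, 4, 6] / [2] / [5]
  Insert 2 (step 7): P = [1, 2, 6, 7] / [3, 4] / [5];  Q = [1, 3, 4, 6] / [2, 7] / [5]
Final shape: (4, 2, 1).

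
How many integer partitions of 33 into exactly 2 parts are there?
p(33, 2 parts) = 16

Partitions of n into exactly k parts are in bijection with partitions of n − k into at most k parts (subtract 1 from each part). So p(33, exactly 2) = p(31, parts ≤ 2). Computing via the recurrence p(m, j) = p(m, j−1) + p(m−j, j) gives 16.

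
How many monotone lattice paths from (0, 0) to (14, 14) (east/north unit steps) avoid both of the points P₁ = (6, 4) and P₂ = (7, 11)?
Number of paths = 27310140

Inclusion–exclusion. Total paths: C(28, 14) = 40116600. Through P₁: C(10, 6)·C(18, 8) = 9189180. Through P₂: C(18, 7)·C(10, 7) = 3818880. Since P₁ is strictly southwest of P₂, a monotone path through both must visit P₁ then P₂; paths through both = C(10, 6)·C(8, 1)·C(10, 7) = 201600. Avoid both = 40116600 − 9189180 − 3818880 + 201600 = 27310140.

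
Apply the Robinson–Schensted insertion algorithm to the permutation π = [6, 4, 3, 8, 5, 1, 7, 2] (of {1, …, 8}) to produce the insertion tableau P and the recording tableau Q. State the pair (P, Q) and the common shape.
P = [1, 2, 7] / [3, 5] / [4, 8] / [6];  Q = [1, 4, 7] / [2, 5] / [3, 8] / [6];  common shape = (3, 2, 2, 1)

Row-insert the values π_1, π_2, … into P one at a time, bumping the leftmost entry strictly greater than the inserted value down to the next row. The recording tableau Q records, in position (i, j), the step at which that cell was added to P.
  Insert 6 (step 1): P = [6];  Q = [1]
  Insert 4 (step 2): P = [4] / [6];  Q = [1] / [2]
  Insert 3 (step 3): P = [3] / [4] / [6];  Q = [1] / [2] / [3]
  Insert 8 (step 4): P = [3, 8] / [4] / [6];  Q = [1, 4] / [2] / [3]
  Insert 5 (step 5): P = [3, 5] / [4, 8] / [6];  Q = [1, 4] / [2, 5] / [3]
  Insert 1 (step 6): P = [1, 5] / [3, 8] / [4] / [6];  Q = [1, 4] / [2, 5] / [3] / [6]
  Insert 7 (step 7): P = [1, 5, 7] / [3, 8] / [4] / [6];  Q = [1, 4, 7] / [2, 5] / [3] / [6]
  Insert 2 (step 8): P = [1, 2, 7] / [3, 5] / [4, 8] / [6];  Q = [1, 4, 7] / [2, 5] / [3, 8] / [6]
Final shape: (3, 2, 2, 1).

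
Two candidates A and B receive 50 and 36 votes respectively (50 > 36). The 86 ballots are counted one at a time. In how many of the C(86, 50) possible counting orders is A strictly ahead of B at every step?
Strict-lead orderings = 348594806072564145432702

Total orderings of the 86 votes with 50 for A: C(86, 50) = 2141368094445751179086598. By the Bertrand ballot formula (Cycle Lemma / reflection principle), the number of orderings in which A is strictly ahead of B throughout is (p − q)/(p + q) · C(p + q, p) = (50 − 36)/(50 + 36) · 2141368094445751179086598 = 348594806072564145432702.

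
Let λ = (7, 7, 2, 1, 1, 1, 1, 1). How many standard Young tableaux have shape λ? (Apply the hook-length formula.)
# SYT of shape (7, 7, 2, 1, 1, 1, 1, 1) = 69070320

Hook-length formula: f^λ = n! / Π hook(c), product over all cells c of the Young diagram. For λ = (7, 7, 2, 1, 1, 1, 1, 1), n = 21 boxes. Hook lengths by row (left-to-right, top-to-bottom): [14, 8, 6, 5, 4, 3, 2]; [13, 7, 5, 4, 3, 2, 1]; [7, 1]; [5]; [4]; [3]; [2]; [1]. Product of hooks = 739694592000. So f^λ = 21! / 739694592000 = 51090942171709440000 / 739694592000 = 69070320.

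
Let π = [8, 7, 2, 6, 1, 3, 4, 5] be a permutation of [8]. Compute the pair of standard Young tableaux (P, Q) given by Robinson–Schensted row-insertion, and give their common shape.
P = [1, 3, 4, 5] / [2, 6] / [7] / [8];  Q = [1, 4, 7, 8] / [2, 6] / [3] / [5];  common shape = (4, 2, 1, 1)

Row-insert the values π_1, π_2, … into P one at a time, bumping the leftmost entry strictly greater than the inserted value down to the next row. The recording tableau Q records, in position (i, j), the step at which that cell was added to P.
  Insert 8 (step 1): P = [8];  Q = [1]
  Insert 7 (step 2): P = [7] / [8];  Q = [1] / [2]
  Insert 2 (step 3): P = [2] / [7] / [8];  Q = [1] / [2] / [3]
  Insert 6 (step 4): P = [2, 6] / [7] / [8];  Q = [1, 4] / [2] / [3]
  Insert 1 (step 5): P = [1, 6] / [2] / [7] / [8];  Q = [1, 4] / [2] / [3] / [5]
  Insert 3 (step 6): P = [1, 3] / [2, 6] / [7] / [8];  Q = [1, 4] / [2, 6] / [3] / [5]
  Insert 4 (step 7): P = [1, 3, 4] / [2, 6] / [7] / [8];  Q = [1, 4, 7] / [2, 6] / [3] / [5]
  Insert 5 (step 8): P = [1, 3, 4, 5] / [2, 6] / [7] / [8];  Q = [1, 4, 7, 8] / [2, 6] / [3] / [5]
Final shape: (4, 2, 1, 1).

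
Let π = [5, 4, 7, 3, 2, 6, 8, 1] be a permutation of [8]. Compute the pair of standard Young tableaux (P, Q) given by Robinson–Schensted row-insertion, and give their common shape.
P = [1, 6, 8] / [2, 7] / [3] / [4] / [5];  Q = [1, 3, 7] / [2, 6] / [4] / [5] / [8];  common shape = (3, 2, 1, 1, 1)

Row-insert the values π_1, π_2, … into P one at a time, bumping the leftmost entry strictly greater than the inserted value down to the next row. The recording tableau Q records, in position (i, j), the step at which that cell was added to P.
  Insert 5 (step 1): P = [5];  Q = [1]
  Insert 4 (step 2): P = [4] / [5];  Q = [1] / [2]
  Insert 7 (step 3): P = [4, 7] / [5];  Q = [1, 3] / [2]
  Insert 3 (step 4): P = [3, 7] / [4] / [5];  Q = [1, 3] / [2] / [4]
  Insert 2 (step 5): P = [2, 7] / [3] / [4] / [5];  Q = [1, 3] / [2] / [4] / [5]
  Insert 6 (step 6): P = [2, 6] / [3, 7] / [4] / [5];  Q = [1, 3] / [2, 6] / [4] / [5]
  Insert 8 (step 7): P = [2, 6, 8] / [3, 7] / [4] / [5];  Q = [1, 3, 7] / [2, 6] / [4] / [5]
  Insert 1 (step 8): P = [1, 6, 8] / [2, 7] / [3] / [4] / [5];  Q = [1, 3, 7] / [2, 6] / [4] / [5] / [8]
Final shape: (3, 2, 1, 1, 1).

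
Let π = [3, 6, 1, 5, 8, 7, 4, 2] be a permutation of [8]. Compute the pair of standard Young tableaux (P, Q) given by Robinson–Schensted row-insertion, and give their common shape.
P = [1, 2, 7] / [3, 4, 8] / [5] / [6];  Q = [1, 2, 5] / [3, 4, 6] / [7] / [8];  common shape = (3, 3, 1, 1)

Row-insert the values π_1, π_2, … into P one at a time, bumping the leftmost entry strictly greater than the inserted value down to the next row. The recording tableau Q records, in position (i, j), the step at which that cell was added to P.
  Insert 3 (step 1): P = [3];  Q = [1]
  Insert 6 (step 2): P = [3, 6];  Q = [1, 2]
  Insert 1 (step 3): P = [1, 6] / [3];  Q = [1, 2] / [3]
  Insert 5 (step 4): P = [1, 5] / [3, 6];  Q = [1, 2] / [3, 4]
  Insert 8 (step 5): P = [1, 5, 8] / [3, 6];  Q = [1, 2, 5] / [3, 4]
  Insert 7 (step 6): P = [1, 5, 7] / [3, 6, 8];  Q = [1, 2, 5] / [3, 4, 6]
  Insert 4 (step 7): P = [1, 4, 7] / [3, 5, 8] / [6];  Q = [1, 2, 5] / [3, 4, 6] / [7]
  Insert 2 (step 8): P = [1, 2, 7] / [3, 4, 8] / [5] / [6];  Q = [1, 2, 5] / [3, 4, 6] / [7] / [8]
Final shape: (3, 3, 1, 1).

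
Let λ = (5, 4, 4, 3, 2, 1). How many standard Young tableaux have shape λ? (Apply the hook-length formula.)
# SYT of shape (5, 4, 4, 3, 2, 1) = 34918884

Hook-length formula: f^λ = n! / Π hook(c), product over all cells c of the Young diagram. For λ = (5, 4, 4, 3, 2, 1), n = 19 boxes. Hook lengths by row (left-to-right, top-to-bottom): [10, 8, 6, 4, 1]; [8, 6, 4, 2]; [7, 5, 3, 1]; [5, 3, 1]; [3, 1]; [1]. Product of hooks = 3483648000. So f^λ = 19! / 3483648000 = 121645100408832000 / 3483648000 = 34918884.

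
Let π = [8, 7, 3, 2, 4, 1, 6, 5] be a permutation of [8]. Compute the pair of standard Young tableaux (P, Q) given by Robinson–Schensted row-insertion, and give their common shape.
P = [1, 4, 5] / [2, 6] / [3] / [7] / [8];  Q = [1, 5, 7] / [2, 8] / [3] / [4] / [6];  common shape = (3, 2, 1, 1, 1)

Row-insert the values π_1, π_2, … into P one at a time, bumping the leftmost entry strictly greater than the inserted value down to the next row. The recording tableau Q records, in position (i, j), the step at which that cell was added to P.
  Insert 8 (step 1): P = [8];  Q = [1]
  Insert 7 (step 2): P = [7] / [8];  Q = [1] / [2]
  Insert 3 (step 3): P = [3] / [7] / [8];  Q = [1] / [2] / [3]
  Insert 2 (step 4): P = [2] / [3] / [7] / [8];  Q = [1] / [2] / [3] / [4]
  Insert 4 (step 5): P = [2, 4] / [3] / [7] / [8];  Q = [1, 5] / [2] / [3] / [4]
  Insert 1 (step 6): P = [1, 4] / [2] / [3] / [7] / [8];  Q = [1, 5] / [2] / [3] / [4] / [6]
  Insert 6 (step 7): P = [1, 4, 6] / [2] / [3] / [7] / [8];  Q = [1, 5, 7] / [2] / [3] / [4] / [6]
  Insert 5 (step 8): P = [1, 4, 5] / [2, 6] / [3] / [7] / [8];  Q = [1, 5, 7] / [2, 8] / [3] / [4] / [6]
Final shape: (3, 2, 1, 1, 1).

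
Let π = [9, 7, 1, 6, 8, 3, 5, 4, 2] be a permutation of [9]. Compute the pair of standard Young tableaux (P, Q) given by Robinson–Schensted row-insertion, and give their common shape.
P = [1, 2, 4] / [3, 8] / [5] / [6] / [7] / [9];  Q = [1, 4, 5] / [2, 7] / [3] / [6] / [8] / [9];  common shape = (3, 2, 1, 1, 1, 1)

Row-insert the values π_1, π_2, … into P one at a time, bumping the leftmost entry strictly greater than the inserted value down to the next row. The recording tableau Q records, in position (i, j), the step at which that cell was added to P.
  Insert 9 (step 1): P = [9];  Q = [1]
  Insert 7 (step 2): P = [7] / [9];  Q = [1] / [2]
  Insert 1 (step 3): P = [1] / [7] / [9];  Q = [1] / [2] / [3]
  Insert 6 (step 4): P = [1, 6] / [7] / [9];  Q = [1, 4] / [2] / [3]
  Insert 8 (step 5): P = [1, 6, 8] / [7] / [9];  Q = [1, 4, 5] / [2] / [3]
  Insert 3 (step 6): P = [1, 3, 8] / [6] / [7] / [9];  Q = [1, 4, 5] / [2] / [3] / [6]
  Insert 5 (step 7): P = [1, 3, 5] / [6, 8] / [7] / [9];  Q = [1, 4, 5] / [2, 7] / [3] / [6]
  Insert 4 (step 8): P = [1, 3, 4] / [5, 8] / [6] / [7] / [9];  Q = [1, 4, 5] / [2, 7] / [3] / [6] / [8]
  Insert 2 (step 9): P = [1, 2, 4] / [3, 8] / [5] / [6] / [7] / [9];  Q = [1, 4, 5] / [2, 7] / [3] / [6] / [8] / [9]
Final shape: (3, 2, 1, 1, 1, 1).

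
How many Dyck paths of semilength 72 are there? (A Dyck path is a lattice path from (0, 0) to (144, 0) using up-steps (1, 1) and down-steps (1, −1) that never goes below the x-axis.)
C_72 = 20276890389709399862928998568254641025700

These Dyck paths are counted by the Catalan number C_n = (1/(n + 1)) · C(2n, n). For n = 72: C_72 = (1/73) · C(144, 72) = 1480212998448786189993816895482588794876100/73 = 20276890389709399862928998568254641025700.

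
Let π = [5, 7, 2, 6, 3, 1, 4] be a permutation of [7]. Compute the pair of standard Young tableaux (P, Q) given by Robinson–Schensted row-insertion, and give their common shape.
P = [1, 3, 4] / [2, 6] / [5] / [7];  Q = [1, 2, 7] / [3, 4] / [5] / [6];  common shape = (3, 2, 1, 1)

Row-insert the values π_1, π_2, … into P one at a time, bumping the leftmost entry strictly greater than the inserted value down to the next row. The recording tableau Q records, in position (i, j), the step at which that cell was added to P.
  Insert 5 (step 1): P = [5];  Q = [1]
  Insert 7 (step 2): P = [5, 7];  Q = [1, 2]
  Insert 2 (step 3): P = [2, 7] / [5];  Q = [1, 2] / [3]
  Insert 6 (step 4): P = [2, 6] / [5, 7];  Q = [1, 2] / [3, 4]
  Insert 3 (step 5): P = [2, 3] / [5, 6] / [7];  Q = [1, 2] / [3, 4] / [5]
  Insert 1 (step 6): P = [1, 3] / [2, 6] / [5] / [7];  Q = [1, 2] / [3, 4] / [5] / [6]
  Insert 4 (step 7): P = [1, 3, 4] / [2, 6] / [5] / [7];  Q = [1, 2, 7] / [3, 4] / [5] / [6]
Final shape: (3, 2, 1, 1).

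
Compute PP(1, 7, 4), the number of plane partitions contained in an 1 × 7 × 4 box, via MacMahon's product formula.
PP(1, 7, 4) = 330

Evaluate the triple product over i = 1..1, j = 1..7, k = 1..4. The factors are (2/1) · (3/2) · (4/3) · (5/4) · (3/2) · (4/3) · (5/4) · (6/5) · … (28 factors total). The numerators and denominators telescope so the product is an integer; carrying out the multiplication exactly gives PP(1, 7, 4) = 330.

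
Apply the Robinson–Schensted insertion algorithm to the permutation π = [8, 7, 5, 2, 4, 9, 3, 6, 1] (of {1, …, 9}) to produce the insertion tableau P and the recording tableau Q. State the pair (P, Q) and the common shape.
P = [1, 3, 6] / [2, 9] / [4] / [5] / [7] / [8];  Q = [1, 5, 6] / [2, 8] / [3] / [4] / [7] / [9];  common shape = (3, 2, 1, 1, 1, 1)

Row-insert the values π_1, π_2, … into P one at a time, bumping the leftmost entry strictly greater than the inserted value down to the next row. The recording tableau Q records, in position (i, j), the step at which that cell was added to P.
  Insert 8 (step 1): P = [8];  Q = [1]
  Insert 7 (step 2): P = [7] / [8];  Q = [1] / [2]
  Insert 5 (step 3): P = [5] / [7] / [8];  Q = [1] / [2] / [3]
  Insert 2 (step 4): P = [2] / [5] / [7] / [8];  Q = [1] / [2] / [3] / [4]
  Insert 4 (step 5): P = [2, 4] / [5] / [7] / [8];  Q = [1, 5] / [2] / [3] / [4]
  Insert 9 (step 6): P = [2, 4, 9] / [5] / [7] / [8];  Q = [1, 5, 6] / [2] / [3] / [4]
  Insert 3 (step 7): P = [2, 3, 9] / [4] / [5] / [7] / [8];  Q = [1, 5, 6] / [2] / [3] / [4] / [7]
  Insert 6 (step 8): P = [2, 3, 6] / [4, 9] / [5] / [7] / [8];  Q = [1, 5, 6] / [2, 8] / [3] / [4] / [7]
  Insert 1 (step 9): P = [1, 3, 6] / [2, 9] / [4] / [5] / [7] / [8];  Q = [1, 5, 6] / [2, 8] / [3] / [4] / [7] / [9]
Final shape: (3, 2, 1, 1, 1, 1).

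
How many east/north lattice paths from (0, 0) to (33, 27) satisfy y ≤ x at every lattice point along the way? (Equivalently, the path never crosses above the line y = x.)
Number of paths = 18118635760271270

By the reflection principle (André's argument), the number of monotone paths to (33, 27) with n ≤ m that never go above y = x is C(60, 33) − C(60, 34) = 88004802264174740 − 69886166503903470 = 18118635760271270.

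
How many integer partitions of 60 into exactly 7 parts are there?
p(60, 7 parts) = 23961

Partitions of n into exactly k parts are in bijection with partitions of n − k into at most k parts (subtract 1 from each part). So p(60, exactly 7) = p(53, parts ≤ 7). Computing via the recurrence p(m, j) = p(m, j−1) + p(m−j, j) gives 23961.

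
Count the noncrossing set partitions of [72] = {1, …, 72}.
C_72 = 20276890389709399862928998568254641025700

These noncrossing partitions are counted by the Catalan number C_n = (1/(n + 1)) · C(2n, n). For n = 72: C_72 = (1/73) · C(144, 72) = 1480212998448786189993816895482588794876100/73 = 20276890389709399862928998568254641025700.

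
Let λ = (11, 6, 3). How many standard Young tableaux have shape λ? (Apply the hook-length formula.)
# SYT of shape (11, 6, 3) = 3100800

Hook-length formula: f^λ = n! / Π hook(c), product over all cells c of the Young diagram. For λ = (11, 6, 3), n = 20 boxes. Hook lengths by row (left-to-right, top-to-bottom): [13, 12, 11, 9, 8, 7, 5, 4, 3, 2, 1]; [7, 6, 5, 3, 2, 1]; [3, 2, 1]. Product of hooks = 784604620800. So f^λ = 20! / 784604620800 = 2432902008176640000 / 784604620800 = 3100800.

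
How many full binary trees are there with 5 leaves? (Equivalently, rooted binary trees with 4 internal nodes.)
C_4 = 14

These full binary trees are counted by the Catalan number C_n = (1/(n + 1)) · C(2n, n). For n = 4: C_4 = (1/5) · C(8, 4) = 70/5 = 14.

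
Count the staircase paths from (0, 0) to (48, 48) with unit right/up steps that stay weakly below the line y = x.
C_48 = 131327898242169365477991900

These NE paths below the diagonal are counted by the Catalan number C_n = (1/(n + 1)) · C(2n, n). For n = 48: C_48 = (1/49) · C(96, 48) = 6435067013866298908421603100/49 = 131327898242169365477991900.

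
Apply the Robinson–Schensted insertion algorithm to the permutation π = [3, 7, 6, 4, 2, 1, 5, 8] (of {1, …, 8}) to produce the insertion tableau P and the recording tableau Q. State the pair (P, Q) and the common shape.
P = [1, 4, 5, 8] / [2] / [3] / [6] / [7];  Q = [1, 2, 7, 8] / [3] / [4] / [5] / [6];  common shape = (4, 1, 1, 1, 1)

Row-insert the values π_1, π_2, … into P one at a time, bumping the leftmost entry strictly greater than the inserted value down to the next row. The recording tableau Q records, in position (i, j), the step at which that cell was added to P.
  Insert 3 (step 1): P = [3];  Q = [1]
  Insert 7 (step 2): P = [3, 7];  Q = [1, 2]
  Insert 6 (step 3): P = [3, 6] / [7];  Q = [1, 2] / [3]
  Insert 4 (step 4): P = [3, 4] / [6] / [7];  Q = [1, 2] / [3] / [4]
  Insert 2 (step 5): P = [2, 4] / [3] / [6] / [7];  Q = [1, 2] / [3] / [4] / [5]
  Insert 1 (step 6): P = [1, 4] / [2] / [3] / [6] / [7];  Q = [1, 2] / [3] / [4] / [5] / [6]
  Insert 5 (step 7): P = [1, 4, 5] / [2] / [3] / [6] / [7];  Q = [1, 2, 7] / [3] / [4] / [5] / [6]
  Insert 8 (step 8): P = [1, 4, 5, 8] / [2] / [3] / [6] / [7];  Q = [1, 2, 7, 8] / [3] / [4] / [5] / [6]
Final shape: (4, 1, 1, 1, 1).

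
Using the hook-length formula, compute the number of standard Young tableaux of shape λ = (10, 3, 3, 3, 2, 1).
# SYT of shape (10, 3, 3, 3, 2, 1) = 458422272

Hook-length formula: f^λ = n! / Π hook(c), product over all cells c of the Young diagram. For λ = (10, 3, 3, 3, 2, 1), n = 22 boxes. Hook lengths by row (left-to-right, top-to-bottom): [15, 13, 11, 7, 6, 5, 4, 3, 2, 1]; [7, 5, 3]; [6, 4, 2]; [5, 3, 1]; [3, 1]; [1]. Product of hooks = 2451889440000. So f^λ = 22! / 2451889440000 = 1124000727777607680000 / 2451889440000 = 458422272.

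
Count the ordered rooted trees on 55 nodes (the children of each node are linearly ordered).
C_54 = 451959718027953471447609509424

These ordered rooted trees are counted by the Catalan number C_n = (1/(n + 1)) · C(2n, n). For n = 54: C_54 = (1/55) · C(108, 54) = 24857784491537440929618523018320/55 = 451959718027953471447609509424.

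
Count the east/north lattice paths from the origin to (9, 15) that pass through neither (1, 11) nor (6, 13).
Number of paths = 1032764

Inclusion–exclusion. Total paths: C(24, 9) = 1307504. Through P₁: C(12, 1)·C(12, 8) = 5940. Through P₂: C(19, 6)·C(5, 3) = 271320. Since P₁ is strictly southwest of P₂, a monotone path through both must visit P₁ then P₂; paths through both = C(12, 1)·C(7, 5)·C(5, 3) = 2520. Avoid both = 1307504 − 5940 − 271320 + 2520 = 1032764.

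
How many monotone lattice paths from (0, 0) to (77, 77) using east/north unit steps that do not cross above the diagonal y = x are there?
C_77 = 18793142726809884575211361279087545193250040

These NE paths below the diagonal are counted by the Catalan number C_n = (1/(n + 1)) · C(2n, n). For n = 77: C_77 = (1/78) · C(154, 77) = 1465865132691170996866486179768828525073503120/78 = 18793142726809884575211361279087545193250040.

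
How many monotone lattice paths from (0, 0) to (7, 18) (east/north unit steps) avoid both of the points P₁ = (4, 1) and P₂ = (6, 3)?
Number of paths = 474136

Inclusion–exclusion. Total paths: C(25, 7) = 480700. Through P₁: C(5, 4)·C(20, 3) = 5700. Through P₂: C(9, 6)·C(16, 1) = 1344. Since P₁ is strictly southwest of P₂, a monotone path through both must visit P₁ then P₂; paths through both = C(5, 4)·C(4, 2)·C(16, 1) = 480. Avoid both = 480700 − 5700 − 1344 + 480 = 474136.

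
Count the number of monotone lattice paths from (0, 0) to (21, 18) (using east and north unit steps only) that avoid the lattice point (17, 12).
Number of paths = 51460997640

Total paths from (0, 0) to (21, 18): C(39, 21) = 62359143990. Paths through (17, 12): (paths (0, 0) → (17, 12)) × (paths (17, 12) → (21, 18)) = C(29, 17) · C(10, 4) = 51895935 · 210 = 10898146350. Avoidance count = 62359143990 − 10898146350 = 51460997640.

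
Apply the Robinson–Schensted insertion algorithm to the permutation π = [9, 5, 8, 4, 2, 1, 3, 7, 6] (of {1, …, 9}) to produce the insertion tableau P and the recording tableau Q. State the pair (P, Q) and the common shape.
P = [1, 3, 6] / [2, 7] / [4, 8] / [5] / [9];  Q = [1, 3, 8] / [2, 7] / [4, 9] / [5] / [6];  common shape = (3, 2, 2, 1, 1)

Row-insert the values π_1, π_2, … into P one at a time, bumping the leftmost entry strictly greater than the inserted value down to the next row. The recording tableau Q records, in position (i, j), the step at which that cell was added to P.
  Insert 9 (step 1): P = [9];  Q = [1]
  Insert 5 (step 2): P = [5] / [9];  Q = [1] / [2]
  Insert 8 (step 3): P = [5, 8] / [9];  Q = [1, 3] / [2]
  Insert 4 (step 4): P = [4, 8] / [5] / [9];  Q = [1, 3] / [2] / [4]
  Insert 2 (step 5): P = [2, 8] / [4] / [5] / [9];  Q = [1, 3] / [2] / [4] / [5]
  Insert 1 (step 6): P = [1, 8] / [2] / [4] / [5] / [9];  Q = [1, 3] / [2] / [4] / [5] / [6]
  Insert 3 (step 7): P = [1, 3] / [2, 8] / [4] / [5] / [9];  Q = [1, 3] / [2, 7] / [4] / [5] / [6]
  Insert 7 (step 8): P = [1, 3, 7] / [2, 8] / [4] / [5] / [9];  Q = [1, 3, 8] / [2, 7] / [4] / [5] / [6]
  Insert 6 (step 9): P = [1, 3, 6] / [2, 7] / [4, 8] / [5] / [9];  Q = [1, 3, 8] / [2, 7] / [4, 9] / [5] / [6]
Final shape: (3, 2, 2, 1, 1).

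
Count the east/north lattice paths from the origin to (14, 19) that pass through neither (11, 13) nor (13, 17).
Number of paths = 362180034

Inclusion–exclusion. Total paths: C(33, 14) = 818809200. Through P₁: C(24, 11)·C(9, 3) = 209676096. Through P₂: C(30, 13)·C(3, 1) = 359279550. Since P₁ is strictly southwest of P₂, a monotone path through both must visit P₁ then P₂; paths through both = C(24, 11)·C(6, 2)·C(3, 1) = 112326480. Avoid both = 818809200 − 209676096 − 359279550 + 112326480 = 362180034.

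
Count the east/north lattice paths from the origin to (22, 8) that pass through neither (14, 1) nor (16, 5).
Number of paths = 4065984

Inclusion–exclusion. Total paths: C(30, 22) = 5852925. Through P₁: C(15, 14)·C(15, 8) = 96525. Through P₂: C(21, 16)·C(9, 6) = 1709316. Since P₁ is strictly southwest of P₂, a monotone path through both must visit P₁ then P₂; paths through both = C(15, 14)·C(6, 2)·C(9, 6) = 18900. Avoid both = 5852925 − 96525 − 1709316 + 18900 = 4065984.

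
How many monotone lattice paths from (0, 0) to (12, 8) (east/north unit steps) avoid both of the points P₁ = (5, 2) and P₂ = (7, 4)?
Number of paths = 64230

Inclusion–exclusion. Total paths: C(20, 12) = 125970. Through P₁: C(7, 5)·C(13, 7) = 36036. Through P₂: C(11, 7)·C(9, 5) = 41580. Since P₁ is strictly southwest of P₂, a monotone path through both must visit P₁ then P₂; paths through both = C(7, 5)·C(4, 2)·C(9, 5) = 15876. Avoid both = 125970 − 36036 − 41580 + 15876 = 64230.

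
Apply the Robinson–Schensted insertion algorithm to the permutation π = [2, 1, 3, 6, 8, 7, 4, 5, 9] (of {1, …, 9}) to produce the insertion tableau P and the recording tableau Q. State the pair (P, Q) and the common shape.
P = [1, 3, 4, 5, 9] / [2, 6, 7] / [8];  Q = [1, 3, 4, 5, 9] / [2, 6, 8] / [7];  common shape = (5, 3, 1)

Row-insert the values π_1, π_2, … into P one at a time, bumping the leftmost entry strictly greater than the inserted value down to the next row. The recording tableau Q records, in position (i, j), the step at which that cell was added to P.
  Insert 2 (step 1): P = [2];  Q = [1]
  Insert 1 (step 2): P = [1] / [2];  Q = [1] / [2]
  Insert 3 (step 3): P = [1, 3] / [2];  Q = [1, 3] / [2]
  Insert 6 (step 4): P = [1, 3, 6] / [2];  Q = [1, 3, 4] / [2]
  Insert 8 (step 5): P = [1, 3, 6, 8] / [2];  Q = [1, 3, 4, 5] / [2]
  Insert 7 (step 6): P = [1, 3, 6, 7] / [2, 8];  Q = [1, 3, 4, 5] / [2, 6]
  Insert 4 (step 7): P = [1, 3, 4, 7] / [2, 6] / [8];  Q = [1, 3, 4, 5] / [2, 6] / [7]
  Insert 5 (step 8): P = [1, 3, 4, 5] / [2, 6, 7] / [8];  Q = [1, 3, 4, 5] / [2, 6, 8] / [7]
  Insert 9 (step 9): P = [1, 3, 4, 5, 9] / [2, 6, 7] / [8];  Q = [1, 3, 4, 5, 9] / [2, 6, 8] / [7]
Final shape: (5, 3, 1).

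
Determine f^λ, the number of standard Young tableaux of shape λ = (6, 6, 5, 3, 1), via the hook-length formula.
# SYT of shape (6, 6, 5, 3, 1) = 224478540

Hook-length formula: f^λ = n! / Π hook(c), product over all cells c of the Young diagram. For λ = (6, 6, 5, 3, 1), n = 21 boxes. Hook lengths by row (left-to-right, top-to-bottom): [10, 8, 7, 5, 4, 2]; [9, 7, 6, 4, 3, 1]; [7, 5, 4, 2, 1]; [4, 2, 1]; [1]. Product of hooks = 227598336000. So f^λ = 21! / 227598336000 = 51090942171709440000 / 227598336000 = 224478540.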